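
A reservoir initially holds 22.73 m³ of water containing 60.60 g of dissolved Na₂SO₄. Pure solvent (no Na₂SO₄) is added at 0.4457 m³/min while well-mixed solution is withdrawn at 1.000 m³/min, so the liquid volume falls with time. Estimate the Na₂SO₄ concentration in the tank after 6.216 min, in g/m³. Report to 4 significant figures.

2.336 g/m³

Total volume: dV/dt = Q_in − Q_out = -0.554300 m³/min, so V(t) = 22.73 − 0.554300 t and V(6.216) = 19.2845 m³.
Species balance (pure solvent in): dm/dt = −Q_out · m/V(t).
Separate: dm/m = −Q_out dt/V(t) ⇒ ln(m/m₀) = −(Q_out/(Q_in−Q_out)) ln(V/V₀).
m = m₀ (V₀/V)^(Q_out/(Q_in−Q_out)) = 60.60 × (22.73/19.2845)^(-1.80408) = 45.0481 g.
C = m/V = 45.0481/19.2845 = 2.33598 g/m³.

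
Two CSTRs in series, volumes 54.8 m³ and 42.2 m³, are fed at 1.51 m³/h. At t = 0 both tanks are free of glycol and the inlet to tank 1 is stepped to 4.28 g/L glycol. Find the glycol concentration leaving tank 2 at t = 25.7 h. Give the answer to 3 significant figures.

Time constants: τᵢ = Vᵢ/Q for each well-mixed tank.
τ₁ = 54.8/1.51 = 36.291 h; τ₂ = 42.2/1.51 = 27.947 h.
Tank 1: C₁ = C_in(1 − e^(−t/τ₁)). Tank 2 (τ₁ ≠ τ₂): C₂ = C_in[1 − (τ₁ e^(−t/τ₁) − τ₂ e^(−t/τ₂))/(τ₁ − τ₂)].
At t = 25.7: e^(−t/τ₁) = 0.49255, e^(−t/τ₂) = 0.39868.
C₂ = 4.28·[1 − (36.291·0.49255 − 27.947·0.39868)/(8.3444)] = 4.28·0.19305 = 0.82627 g/L.

0.826 g/L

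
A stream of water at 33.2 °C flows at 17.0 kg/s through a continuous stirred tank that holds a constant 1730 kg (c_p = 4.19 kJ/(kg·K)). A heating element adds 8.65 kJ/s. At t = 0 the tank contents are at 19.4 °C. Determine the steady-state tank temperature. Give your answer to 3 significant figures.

Unsteady energy balance on the tank contents: M c_p dT/dt = ṁ c_p (T_in − T) + 8.65.
At steady state dT/dt = 0 ⇒ T_ss = T_in + Q̇/(ṁ c_p) = 33.2 + 8.65/(17.0·4.19) = 33.321 °C.

33.3 °C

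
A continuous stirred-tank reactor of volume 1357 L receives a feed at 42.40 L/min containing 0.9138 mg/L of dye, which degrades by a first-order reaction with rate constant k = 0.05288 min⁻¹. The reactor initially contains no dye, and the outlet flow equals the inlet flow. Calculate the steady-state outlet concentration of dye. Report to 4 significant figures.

0.3394 mg/L

Accumulation = in − out − consumed: V dC/dt = Q C_in − Q C − k V C.
Steady state (dC/dt = 0): C_ss = Q C_in/(Q + kV) = C_in/(1 + kV/Q).
C_ss = 42.40·0.9138/(42.40 + 0.05288·1357) = 38.7451/114.158 = 0.339399 mg/L.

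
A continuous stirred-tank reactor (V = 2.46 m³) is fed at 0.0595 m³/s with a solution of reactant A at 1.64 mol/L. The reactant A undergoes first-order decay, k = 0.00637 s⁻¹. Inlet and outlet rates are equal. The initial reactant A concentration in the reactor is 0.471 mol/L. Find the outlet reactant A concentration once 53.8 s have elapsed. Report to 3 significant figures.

1.14 mol/L

V dC/dt = Q(C_in − C) − k V C.
This is linear with rate a = Q/V + k = 0.030557 s⁻¹.
C_ss = Q C_in/(Q + kV) = 1.2981 mol/L; C(t) = C_ss + (C₀ − C_ss) e^(−a t).
C(53.8) = 1.2981 + (-0.82712)·e^(−0.030557·53.8) = 1.2981 + (-0.82712)·0.19321 = 1.1383 mol/L.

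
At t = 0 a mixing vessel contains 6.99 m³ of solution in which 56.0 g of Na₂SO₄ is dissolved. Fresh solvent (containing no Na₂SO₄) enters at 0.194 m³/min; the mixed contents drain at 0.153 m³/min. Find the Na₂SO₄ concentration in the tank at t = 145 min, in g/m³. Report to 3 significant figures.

0.435 g/m³

Let m(t) be the amount of Na₂SO₄. Volume: V(t) = V₀ + (Q_in − Q_out) t = 6.99 + 0.041000 t; V(145) = 12.935 m³.
Species balance (pure solvent in): dm/dt = −Q_out · m/V(t).
Separate: dm/m = −Q_out dt/V(t) ⇒ ln(m/m₀) = −(Q_out/(Q_in−Q_out)) ln(V/V₀).
m = m₀ (V₀/V)^(Q_out/(Q_in−Q_out)) = 56.0 × (6.99/12.935)^(3.7317) = 5.6330 g.
C = m/V = 5.6330/12.935 = 0.43549 g/m³.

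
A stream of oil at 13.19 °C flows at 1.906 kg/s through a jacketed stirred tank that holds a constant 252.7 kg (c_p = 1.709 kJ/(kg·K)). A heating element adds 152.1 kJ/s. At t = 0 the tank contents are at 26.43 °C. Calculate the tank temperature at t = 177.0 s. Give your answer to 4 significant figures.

51.08 °C

Energy balance: M c_p dT/dt = ṁ c_p (T_in − T) + 152.1.
τ = M/ṁ = 132.581 s; T_ss = T_in + Q̇/(ṁ c_p) = 13.19 + 152.1/(1.906·1.709) = 59.8843 °C.
This is linear first-order; T(t) = T_ss + (T₀ − T_ss) e^(−t/τ).
T(177.0) = 59.8843 + (-33.4543)·e^(−177.0/132.581) = 59.8843 + (-33.4543)·0.263150 = 51.0808 °C.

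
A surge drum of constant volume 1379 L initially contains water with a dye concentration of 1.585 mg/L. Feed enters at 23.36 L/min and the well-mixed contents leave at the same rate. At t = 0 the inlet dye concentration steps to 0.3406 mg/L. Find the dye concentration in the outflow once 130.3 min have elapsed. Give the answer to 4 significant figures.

Accumulation = in − out for the solute gives V dC/dt = Q(C_in − C).
Time constant τ = V/Q = 1379/23.36 = 59.0325 min.
Solution: C(t) = C_in + (C₀ − C_in) e^(−t/τ).
C(130.3) = 0.3406 + (1.585 − 0.3406)·e^(−130.3/59.0325) = 0.3406 + (1.24440)·0.110002 = 0.477486 mg/L.

0.4775 mg/L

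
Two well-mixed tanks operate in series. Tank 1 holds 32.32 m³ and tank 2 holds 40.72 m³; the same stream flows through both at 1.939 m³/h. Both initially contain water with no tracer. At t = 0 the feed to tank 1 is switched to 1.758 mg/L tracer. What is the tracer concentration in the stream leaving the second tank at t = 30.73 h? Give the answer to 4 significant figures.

0.8558 mg/L

Each tank obeys Vᵢ dCᵢ/dt = Q(Cᵢ₋₁ − Cᵢ), so τᵢ = Vᵢ/Q.
τ₁ = 32.32/1.939 = 16.6684 h; τ₂ = 40.72/1.939 = 21.0005 h.
Tank 1: C₁ = C_in(1 − e^(−t/τ₁)). Tank 2 (τ₁ ≠ τ₂): C₂ = C_in[1 − (τ₁ e^(−t/τ₁) − τ₂ e^(−t/τ₂))/(τ₁ − τ₂)].
At t = 30.73: e^(−t/τ₁) = 0.158245, e^(−t/τ₂) = 0.231472.
C₂ = 1.758·[1 − (16.6684·0.158245 − 21.0005·0.231472)/(-4.33213)] = 1.758·0.486780 = 0.855760 mg/L.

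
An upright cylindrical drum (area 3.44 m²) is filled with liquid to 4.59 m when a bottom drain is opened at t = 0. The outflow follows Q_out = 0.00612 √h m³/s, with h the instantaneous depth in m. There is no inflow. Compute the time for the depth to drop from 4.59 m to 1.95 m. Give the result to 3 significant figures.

839 s

With no inflow, A dh/dt = −0.00612 √h.
Separate and integrate: 2(√h − √h₀) = −(0.00612/A) t.
t = 2A(√h₀ − √h)/0.00612 = 2·3.44·(√4.59 − √1.95)/0.00612
  = 6.8800 × (2.1424 − 1.3964) / 0.00612 = 838.65 s.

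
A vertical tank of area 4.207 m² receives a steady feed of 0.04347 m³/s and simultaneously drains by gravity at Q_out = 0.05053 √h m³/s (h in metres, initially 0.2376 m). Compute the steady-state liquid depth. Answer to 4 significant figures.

0.7401 m

Volume balance on the tank: A dh/dt = Q_in − 0.05053 √h. At steady state dh/dt = 0:
Q_in = 0.05053 √h_ss ⇒ √h_ss = 0.04347/0.05053 = 0.860281.
h_ss = 0.860281² = 0.740083 m. (Since h₀ = 0.2376 m < h_ss, the level will rise toward this value.)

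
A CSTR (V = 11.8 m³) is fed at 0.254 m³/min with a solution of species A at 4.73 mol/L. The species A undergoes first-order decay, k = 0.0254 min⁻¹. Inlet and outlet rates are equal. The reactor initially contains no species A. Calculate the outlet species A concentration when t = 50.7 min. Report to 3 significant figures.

1.97 mol/L

V dC/dt = Q(C_in − C) − k V C.
This is linear with rate a = Q/V + k = 0.046925 min⁻¹.
C_ss = Q C_in/(Q + kV) = 2.1697 mol/L; C(t) = C_ss + (C₀ − C_ss) e^(−a t).
C(50.7) = 2.1697 + (-2.1697)·e^(−0.046925·50.7) = 2.1697 + (-2.1697)·0.092632 = 1.9687 mol/L.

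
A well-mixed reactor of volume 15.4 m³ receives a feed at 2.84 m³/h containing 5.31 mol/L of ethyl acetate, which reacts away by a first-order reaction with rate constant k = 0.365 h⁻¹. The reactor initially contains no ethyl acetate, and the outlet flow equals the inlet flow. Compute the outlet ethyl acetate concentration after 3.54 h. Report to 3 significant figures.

Accumulation = in − out − consumed: V dC/dt = Q C_in − Q C − k V C.
dC/dt = (Q/V) C_in − (Q/V + k) C; effective rate a = Q/V + k = 0.18442 + 0.365 = 0.54942 h⁻¹.
C_ss = Q C_in/(Q + kV) = 1.7823 mol/L; C(t) = C_ss + (C₀ − C_ss) e^(−a t).
C(3.54) = 1.7823 + (-1.7823)·e^(−0.54942·3.54) = 1.7823 + (-1.7823)·0.14300 = 1.5275 mol/L.

1.53 mol/L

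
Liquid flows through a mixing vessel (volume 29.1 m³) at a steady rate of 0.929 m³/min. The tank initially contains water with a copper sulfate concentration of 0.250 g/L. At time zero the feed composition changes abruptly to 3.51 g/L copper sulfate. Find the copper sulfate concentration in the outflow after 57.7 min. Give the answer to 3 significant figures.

2.99 g/L

Mass balance on the solute (V constant): V dC/dt = Q(C_in − C).
Rewrite as dC/dt + C/τ = C_in/τ, τ = V/Q = 31.324 min.
This is linear first-order; C(t) = C_in + (C₀ − C_in) e^(−t/τ).
C(57.7) = 3.51 + (0.250 − 3.51)·e^(−57.7/31.324) = 3.51 + (-3.2600)·0.15849 = 2.9933 g/L.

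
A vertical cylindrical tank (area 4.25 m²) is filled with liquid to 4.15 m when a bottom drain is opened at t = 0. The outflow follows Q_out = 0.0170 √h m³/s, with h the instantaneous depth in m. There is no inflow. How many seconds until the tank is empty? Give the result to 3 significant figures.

1020 s

A dh/dt = −Q_out = −0.0170 √h.
∫ h^(−1/2) dh = −(0.0170/A) ∫ dt, giving 2√h = 2√h₀ − (0.0170/A) t.
Set h = 0: 2√h₀ = (0.0170/A) t_empty ⇒ t_empty = 2A√h₀/0.0170.
t_empty = 2·4.25·√4.15/0.0170 = 8.5000·2.0372/0.0170 = 1018.6 s.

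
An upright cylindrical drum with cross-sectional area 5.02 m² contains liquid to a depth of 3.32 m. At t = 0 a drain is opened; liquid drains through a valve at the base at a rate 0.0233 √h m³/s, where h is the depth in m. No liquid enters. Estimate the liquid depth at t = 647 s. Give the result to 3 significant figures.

0.103 m

Volume balance on the tank: A dh/dt = −0.0233 √h.
∫ h^(−1/2) dh = −(0.0233/A) ∫ dt, giving 2√h = 2√h₀ − (0.0233/A) t.
√h = √3.32 − 0.0233·647/(2·5.02) = 1.8221 − 1.5015 = 0.32058.
h = 0.32058² = 0.10277 m.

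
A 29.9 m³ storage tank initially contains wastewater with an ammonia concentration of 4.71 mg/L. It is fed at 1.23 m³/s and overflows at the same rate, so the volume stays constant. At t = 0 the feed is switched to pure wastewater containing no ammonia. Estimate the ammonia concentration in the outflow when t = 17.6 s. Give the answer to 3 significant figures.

2.28 mg/L

Mass balance on the solute (V constant): V dC/dt = Q(C_in − C).
Time constant τ = V/Q = 29.9/1.23 = 24.309 s.
This is linear first-order; C(t) = C_in + (C₀ − C_in) e^(−t/τ).
C(17.6) = 0 + (4.71 − 0)·e^(−17.6/24.309) = 0 + (4.7100)·0.48480 = 2.2834 mg/L.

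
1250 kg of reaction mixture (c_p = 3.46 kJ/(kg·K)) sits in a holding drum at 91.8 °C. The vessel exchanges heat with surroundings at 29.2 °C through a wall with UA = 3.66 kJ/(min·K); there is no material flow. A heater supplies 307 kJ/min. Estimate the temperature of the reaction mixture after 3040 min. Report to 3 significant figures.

111 °C

Lumped-capacitance energy balance: M c_p dT/dt = UA(T_amb − T) + Q̇.
dT/dt = (T_ss − T)/τ with T_ss = T_amb + Q̇/UA = 29.2 + 307/3.66 = 113.08 °C, τ = M c_p/UA = 1250·3.46/3.66 = 1181.7 min.
Solution: T(t) = T_ss + (T₀ − T_ss) e^(−t/τ).
T(3040) = 113.08 + (-21.280)·0.076338 = 111.46 °C.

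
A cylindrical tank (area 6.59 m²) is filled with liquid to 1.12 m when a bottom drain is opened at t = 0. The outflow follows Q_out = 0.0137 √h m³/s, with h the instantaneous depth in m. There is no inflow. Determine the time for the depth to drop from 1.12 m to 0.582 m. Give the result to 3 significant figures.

Accumulation of liquid (constant cross-section A): A dh/dt = −0.0137 √h.
This is separable: 2 d(√h)/dt = −0.0137/A, so √h = √h₀ − (0.0137/(2A)) t.
t = 2A(√h₀ − √h)/0.0137 = 2·6.59·(√1.12 − √0.582)/0.0137
  = 13.180 × (1.0583 − 0.76289) / 0.0137 = 284.20 s.

284 s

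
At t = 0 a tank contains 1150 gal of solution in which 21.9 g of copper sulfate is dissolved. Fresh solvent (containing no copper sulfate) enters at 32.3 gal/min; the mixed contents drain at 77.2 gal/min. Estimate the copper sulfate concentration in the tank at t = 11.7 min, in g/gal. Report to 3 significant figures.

Let m(t) be the amount of copper sulfate. Volume: V(t) = V₀ + (Q_in − Q_out) t = 1150 − 44.900 t; V(11.7) = 624.67 gal.
No copper sulfate enters, so dm/dt = −Q_out · (m/V).
dm/m = −Q_out dt/(V₀ − 44.900 t); integrating gives ln(m/m₀) = −(Q_out/(Q_in−Q_out)) ln(V/V₀).
m = m₀ (V₀/V)^(Q_out/(Q_in−Q_out)) = 21.9 × (1150/624.67)^(-1.7194) = 7.6688 g.
C = m/V = 7.6688/624.67 = 0.012277 g/gal.

0.0123 g/gal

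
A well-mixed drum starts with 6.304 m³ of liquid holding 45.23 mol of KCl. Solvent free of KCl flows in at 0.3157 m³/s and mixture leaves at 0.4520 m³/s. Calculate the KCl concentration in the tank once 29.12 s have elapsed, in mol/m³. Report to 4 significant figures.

0.7190 mol/m³

Total volume: dV/dt = Q_in − Q_out = -0.136300 m³/s, so V(t) = 6.304 − 0.136300 t and V(29.12) = 2.33494 m³.
Species balance (pure solvent in): dm/dt = −Q_out · m/V(t).
Separate: dm/m = −Q_out dt/V(t) ⇒ ln(m/m₀) = −(Q_out/(Q_in−Q_out)) ln(V/V₀).
m = m₀ (V₀/V)^(Q_out/(Q_in−Q_out)) = 45.23 × (6.304/2.33494)^(-3.31621) = 1.67885 mol.
C = m/V = 1.67885/2.33494 = 0.719010 mol/m³.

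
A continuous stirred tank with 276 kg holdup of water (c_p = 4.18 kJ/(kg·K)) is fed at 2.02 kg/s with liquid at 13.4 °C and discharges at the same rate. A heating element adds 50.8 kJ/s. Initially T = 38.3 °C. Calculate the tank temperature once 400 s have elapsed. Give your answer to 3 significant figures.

M c_p dT/dt = ṁ c_p (T_in − T) + Q̇.
τ = M/ṁ = 136.63 s; T_ss = T_in + Q̇/(ṁ c_p) = 13.4 + 50.8/(2.02·4.18) = 19.416 °C.
Integrating: T(t) = T_ss + (T₀ − T_ss) e^(−t/τ).
T(400) = 19.416 + (18.884)·e^(−400/136.63) = 19.416 + (18.884)·0.053529 = 20.427 °C.

20.4 °C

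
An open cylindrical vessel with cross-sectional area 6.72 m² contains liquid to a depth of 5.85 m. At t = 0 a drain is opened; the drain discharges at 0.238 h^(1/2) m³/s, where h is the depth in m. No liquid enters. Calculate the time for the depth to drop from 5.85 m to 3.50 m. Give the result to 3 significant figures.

30.9 s

A dh/dt = −Q_out = −0.238 √h.
∫ h^(−1/2) dh = −(0.238/A) ∫ dt, giving 2√h = 2√h₀ − (0.238/A) t.
t = 2A(√h₀ − √h)/0.238 = 2·6.72·(√5.85 − √3.50)/0.238
  = 13.440 × (2.4187 − 1.8708) / 0.238 = 30.937 s.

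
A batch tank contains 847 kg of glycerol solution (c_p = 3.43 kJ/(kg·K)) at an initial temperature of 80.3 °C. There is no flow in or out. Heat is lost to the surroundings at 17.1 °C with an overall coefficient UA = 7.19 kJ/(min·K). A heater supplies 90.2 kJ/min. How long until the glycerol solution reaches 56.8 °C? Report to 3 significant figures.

252 min

Energy balance: M c_p dT/dt = −UA(T − T_amb) + Q̇.
τ = M c_p/UA = 404.06 min; T_ss = T_amb + Q̇/UA = 17.1 + 90.2/7.19 = 29.645 °C.
T(t) = T_ss + (T₀ − T_ss)e^(−t/τ); set T = 56.8:
t = −τ ln[(T − T_ss)/(T₀ − T_ss)] = −404.06 · ln(0.53608) = 251.93 min.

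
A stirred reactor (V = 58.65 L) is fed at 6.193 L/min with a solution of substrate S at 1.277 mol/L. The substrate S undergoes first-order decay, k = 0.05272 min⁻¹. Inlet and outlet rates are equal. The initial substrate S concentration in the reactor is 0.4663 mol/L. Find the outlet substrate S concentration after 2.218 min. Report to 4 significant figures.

Species balance: V dC/dt = Q C_in − Q C − k V C.
dC/dt = (Q/V) C_in − (Q/V + k) C; effective rate a = Q/V + k = 0.105592 + 0.05272 = 0.158312 min⁻¹.
C_ss = Q C_in/(Q + kV) = 0.851743 mol/L; C(t) = C_ss + (C₀ − C_ss) e^(−a t).
C(2.218) = 0.851743 + (-0.385443)·e^(−0.158312·2.218) = 0.851743 + (-0.385443)·0.703887 = 0.580435 mol/L.

0.5804 mol/L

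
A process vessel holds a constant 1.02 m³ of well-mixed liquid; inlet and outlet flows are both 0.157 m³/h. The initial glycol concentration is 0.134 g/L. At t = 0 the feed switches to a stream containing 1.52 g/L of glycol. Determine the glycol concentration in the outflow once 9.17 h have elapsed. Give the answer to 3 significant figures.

1.18 g/L

Species balance on the tank: V dC/dt = Q(C_in − C).
Time constant τ = V/Q = 1.02/0.157 = 6.4968 h.
C approaches C_in exponentially: C(t) = C_in + (C₀ − C_in) e^(−t/τ).
C(9.17) = 1.52 + (0.134 − 1.52)·e^(−9.17/6.4968) = 1.52 + (-1.3860)·0.24379 = 1.1821 g/L.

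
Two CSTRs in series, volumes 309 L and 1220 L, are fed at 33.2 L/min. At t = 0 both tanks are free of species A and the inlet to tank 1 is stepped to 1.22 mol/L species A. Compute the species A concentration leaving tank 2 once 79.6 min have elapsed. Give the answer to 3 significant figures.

1.03 mol/L

Species balance on tank i: dCᵢ/dt = (Cᵢ₋₁ − Cᵢ)/τᵢ with τᵢ = Vᵢ/Q.
τ₁ = 309/33.2 = 9.3072 min; τ₂ = 1220/33.2 = 36.747 min.
Tank 1: C₁ = C_in(1 − e^(−t/τ₁)). Tank 2 (τ₁ ≠ τ₂): C₂ = C_in[1 − (τ₁ e^(−t/τ₁) − τ₂ e^(−t/τ₂))/(τ₁ − τ₂)].
At t = 79.6: e^(−t/τ₁) = 0.00019306, e^(−t/τ₂) = 0.11462.
C₂ = 1.22·[1 − (9.3072·0.00019306 − 36.747·0.11462)/(-27.440)] = 1.22·0.84657 = 1.0328 mol/L.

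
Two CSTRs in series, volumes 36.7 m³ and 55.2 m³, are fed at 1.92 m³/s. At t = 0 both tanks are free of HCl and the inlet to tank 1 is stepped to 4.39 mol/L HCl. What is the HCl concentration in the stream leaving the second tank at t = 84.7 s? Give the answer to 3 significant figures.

3.81 mol/L

Each tank obeys Vᵢ dCᵢ/dt = Q(Cᵢ₋₁ − Cᵢ), so τᵢ = Vᵢ/Q.
τ₁ = 36.7/1.92 = 19.115 s; τ₂ = 55.2/1.92 = 28.750 s.
Tank 1: C₁ = C_in(1 − e^(−t/τ₁)). Tank 2 (τ₁ ≠ τ₂): C₂ = C_in[1 − (τ₁ e^(−t/τ₁) − τ₂ e^(−t/τ₂))/(τ₁ − τ₂)].
At t = 84.7: e^(−t/τ₁) = 0.011901, e^(−t/τ₂) = 0.052545.
C₂ = 4.39·[1 − (19.115·0.011901 − 28.750·0.052545)/(-9.6354)] = 4.39·0.86683 = 3.8054 mol/L.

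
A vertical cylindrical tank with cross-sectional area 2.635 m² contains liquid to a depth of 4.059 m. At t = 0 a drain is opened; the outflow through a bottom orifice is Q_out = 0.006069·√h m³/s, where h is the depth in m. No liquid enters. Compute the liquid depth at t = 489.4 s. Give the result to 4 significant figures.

With no inflow, A dh/dt = −0.006069 √h.
∫ h^(−1/2) dh = −(0.006069/A) ∫ dt, giving 2√h = 2√h₀ − (0.006069/A) t.
√h = √4.059 − 0.006069·489.4/(2·2.635) = 2.01470 − 0.563599 = 1.45110.
h = 1.45110² = 2.10568 m.

2.106 m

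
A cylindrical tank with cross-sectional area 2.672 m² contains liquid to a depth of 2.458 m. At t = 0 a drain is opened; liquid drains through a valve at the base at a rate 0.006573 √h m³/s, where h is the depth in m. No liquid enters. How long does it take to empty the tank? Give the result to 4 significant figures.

A dh/dt = −Q_out = −0.006573 √h.
This is separable: 2 d(√h)/dt = −0.006573/A, so √h = √h₀ − (0.006573/(2A)) t.
Set h = 0: 2√h₀ = (0.006573/A) t_empty ⇒ t_empty = 2A√h₀/0.006573.
t_empty = 2·2.672·√2.458/0.006573 = 5.34400·1.56780/0.006573 = 1274.66 s.

1275 s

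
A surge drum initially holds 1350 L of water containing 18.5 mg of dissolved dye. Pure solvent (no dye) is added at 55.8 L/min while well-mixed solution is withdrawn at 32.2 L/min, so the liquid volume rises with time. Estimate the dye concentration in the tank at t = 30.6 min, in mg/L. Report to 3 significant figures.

0.00498 mg/L

Let m(t) be the amount of dye. Volume: V(t) = V₀ + (Q_in − Q_out) t = 1350 + 23.600 t; V(30.6) = 2072.2 L.
Species balance (pure solvent in): dm/dt = −Q_out · m/V(t).
Separate: dm/m = −Q_out dt/V(t) ⇒ ln(m/m₀) = −(Q_out/(Q_in−Q_out)) ln(V/V₀).
m = m₀ (V₀/V)^(Q_out/(Q_in−Q_out)) = 18.5 × (1350/2072.2)^(1.3644) = 10.310 mg.
C = m/V = 10.310/2072.2 = 0.0049756 mg/L.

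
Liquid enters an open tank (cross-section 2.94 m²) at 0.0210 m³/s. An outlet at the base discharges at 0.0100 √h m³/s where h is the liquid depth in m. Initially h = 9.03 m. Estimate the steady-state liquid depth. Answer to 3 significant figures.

A dh/dt = Q_in − 0.0100 √h. Steady state requires inflow = outflow:
Q_in = 0.0100 √h_ss ⇒ √h_ss = 0.0210/0.0100 = 2.1000.
h_ss = 2.1000² = 4.4100 m. (Since h₀ = 9.03 m > h_ss, the level will fall toward this value.)

4.41 m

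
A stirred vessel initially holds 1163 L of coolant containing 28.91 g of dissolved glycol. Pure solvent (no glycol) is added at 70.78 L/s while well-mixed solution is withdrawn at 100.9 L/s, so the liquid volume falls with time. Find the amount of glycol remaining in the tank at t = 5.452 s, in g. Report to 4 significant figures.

17.36 g

Let m(t) be the amount of glycol. Volume: V(t) = V₀ + (Q_in − Q_out) t = 1163 − 30.1200 t; V(5.452) = 998.786 L.
Solute balance: dm/dt = 0 − Q_out C = −Q_out m/V(t).
dm/m = −Q_out dt/(V₀ − 30.1200 t); integrating gives ln(m/m₀) = −(Q_out/(Q_in−Q_out)) ln(V/V₀).
m = m₀ (V₀/V)^(Q_out/(Q_in−Q_out)) = 28.91 × (1163/998.786)^(-3.34993) = 17.3617 g.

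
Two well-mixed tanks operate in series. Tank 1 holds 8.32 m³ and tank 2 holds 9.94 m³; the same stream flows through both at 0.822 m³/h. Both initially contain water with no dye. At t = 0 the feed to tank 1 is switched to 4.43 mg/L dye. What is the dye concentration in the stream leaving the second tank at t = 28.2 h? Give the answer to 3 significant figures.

3.19 mg/L

Each tank obeys Vᵢ dCᵢ/dt = Q(Cᵢ₋₁ − Cᵢ), so τᵢ = Vᵢ/Q.
τ₁ = 8.32/0.822 = 10.122 h; τ₂ = 9.94/0.822 = 12.092 h.
Solving the cascade with C₁(0)=C₂(0)=0 gives C₂(t) = C_in[1 − (τ₁ e^(−t/τ₁) − τ₂ e^(−t/τ₂))/(τ₁ − τ₂)].
At t = 28.2: e^(−t/τ₁) = 0.061661, e^(−t/τ₂) = 0.097098.
C₂ = 4.43·[1 − (10.122·0.061661 − 12.092·0.097098)/(-1.9708)] = 4.43·0.72090 = 3.1936 mg/L.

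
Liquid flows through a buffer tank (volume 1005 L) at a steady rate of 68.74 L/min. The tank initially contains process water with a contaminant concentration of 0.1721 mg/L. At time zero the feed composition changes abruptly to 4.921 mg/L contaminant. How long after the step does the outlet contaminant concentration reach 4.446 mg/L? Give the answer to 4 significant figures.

33.66 min

Accumulation = in − out for the solute gives V dC/dt = Q(C_in − C), so τ = V/Q = 14.6203 min.
C(t) = C_in + (C₀ − C_in) e^(−t/τ). Set C = 4.446 and solve for t:
e^(−t/τ) = (C − C_in)/(C₀ − C_in) = (4.446 − 4.921)/(0.1721 − 4.921) = 0.100023
t = −τ ln(…) = 14.6203 × 2.30235 = 33.6611 min.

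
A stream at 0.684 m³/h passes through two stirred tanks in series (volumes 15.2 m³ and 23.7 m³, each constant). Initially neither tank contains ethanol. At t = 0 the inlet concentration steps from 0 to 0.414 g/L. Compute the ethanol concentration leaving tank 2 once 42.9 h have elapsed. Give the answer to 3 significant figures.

0.187 g/L

Time constants: τᵢ = Vᵢ/Q for each well-mixed tank.
τ₁ = 15.2/0.684 = 22.222 h; τ₂ = 23.7/0.684 = 34.649 h.
Solving the cascade with C₁(0)=C₂(0)=0 gives C₂(t) = C_in[1 − (τ₁ e^(−t/τ₁) − τ₂ e^(−t/τ₂))/(τ₁ − τ₂)].
At t = 42.9: e^(−t/τ₁) = 0.14508, e^(−t/τ₂) = 0.28993.
C₂ = 0.414·[1 − (22.222·0.14508 − 34.649·0.28993)/(-12.427)] = 0.414·0.45105 = 0.18673 g/L.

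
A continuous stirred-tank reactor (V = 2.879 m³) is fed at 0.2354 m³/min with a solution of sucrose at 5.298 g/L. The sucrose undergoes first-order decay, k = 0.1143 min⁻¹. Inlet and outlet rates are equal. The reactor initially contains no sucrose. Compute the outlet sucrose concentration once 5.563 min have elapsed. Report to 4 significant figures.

V dC/dt = Q(C_in − C) − k V C.
This is linear with rate a = Q/V + k = 0.196065 min⁻¹.
C_ss = Q C_in/(Q + kV) = 2.20942 g/L; C(t) = C_ss + (C₀ − C_ss) e^(−a t).
C(5.563) = 2.20942 + (-2.20942)·e^(−0.196065·5.563) = 2.20942 + (-2.20942)·0.335979 = 1.46710 g/L.

1.467 g/L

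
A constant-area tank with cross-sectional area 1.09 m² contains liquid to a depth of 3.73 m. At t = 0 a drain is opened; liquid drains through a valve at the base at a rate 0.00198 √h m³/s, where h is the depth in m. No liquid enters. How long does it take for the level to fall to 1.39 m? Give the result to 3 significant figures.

Mass balance (ρ constant): A dh/dt = −0.00198 √h.
∫ h^(−1/2) dh = −(0.00198/A) ∫ dt, giving 2√h = 2√h₀ − (0.00198/A) t.
t = 2A(√h₀ − √h)/0.00198 = 2·1.09·(√3.73 − √1.39)/0.00198
  = 2.1800 × (1.9313 − 1.1790) / 0.00198 = 828.33 s.

828 s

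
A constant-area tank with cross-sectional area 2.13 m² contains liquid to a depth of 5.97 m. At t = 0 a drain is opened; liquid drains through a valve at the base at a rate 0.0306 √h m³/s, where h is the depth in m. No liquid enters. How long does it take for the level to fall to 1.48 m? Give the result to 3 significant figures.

Accumulation of liquid (constant cross-section A): A dh/dt = −0.0306 √h.
This is separable: 2 d(√h)/dt = −0.0306/A, so √h = √h₀ − (0.0306/(2A)) t.
t = 2A(√h₀ − √h)/0.0306 = 2·2.13·(√5.97 − √1.48)/0.0306
  = 4.2600 × (2.4434 − 1.2166) / 0.0306 = 170.79 s.

171 s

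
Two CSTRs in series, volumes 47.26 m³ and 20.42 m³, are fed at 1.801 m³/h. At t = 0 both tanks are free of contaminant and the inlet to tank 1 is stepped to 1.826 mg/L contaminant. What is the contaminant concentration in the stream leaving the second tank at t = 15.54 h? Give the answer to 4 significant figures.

0.4004 mg/L

Species balance on tank i: dCᵢ/dt = (Cᵢ₋₁ − Cᵢ)/τᵢ with τᵢ = Vᵢ/Q.
τ₁ = 47.26/1.801 = 26.2410 h; τ₂ = 20.42/1.801 = 11.3381 h.
Tank 1: C₁ = C_in(1 − e^(−t/τ₁)). Tank 2 (τ₁ ≠ τ₂): C₂ = C_in[1 − (τ₁ e^(−t/τ₁) − τ₂ e^(−t/τ₂))/(τ₁ − τ₂)].
At t = 15.54: e^(−t/τ₁) = 0.553107, e^(−t/τ₂) = 0.253956.
C₂ = 1.826·[1 − (26.2410·0.553107 − 11.3381·0.253956)/(14.9028)] = 1.826·0.219297 = 0.400437 mg/L.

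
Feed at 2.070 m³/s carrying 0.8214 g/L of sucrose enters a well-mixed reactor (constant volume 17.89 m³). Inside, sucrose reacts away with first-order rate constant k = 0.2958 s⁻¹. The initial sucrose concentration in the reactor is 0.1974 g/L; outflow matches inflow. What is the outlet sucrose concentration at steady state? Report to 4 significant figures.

0.2310 g/L

V dC/dt = Q(C_in − C) − k V C.
At steady state: 0 = Q C_in − (Q + kV) C_ss, so C_ss = Q C_in/(Q + kV).
C_ss = 2.070·0.8214/(2.070 + 0.2958·17.89) = 1.70030/7.36186 = 0.230960 g/L.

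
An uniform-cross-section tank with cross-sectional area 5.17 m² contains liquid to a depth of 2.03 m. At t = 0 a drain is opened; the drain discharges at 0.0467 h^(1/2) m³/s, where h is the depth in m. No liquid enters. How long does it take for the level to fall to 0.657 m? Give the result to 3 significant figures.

136 s

Mass balance (ρ constant): A dh/dt = −0.0467 √h.
Separate and integrate: 2(√h − √h₀) = −(0.0467/A) t.
t = 2A(√h₀ − √h)/0.0467 = 2·5.17·(√2.03 − √0.657)/0.0467
  = 10.340 × (1.4248 − 0.81056) / 0.0467 = 136.00 s.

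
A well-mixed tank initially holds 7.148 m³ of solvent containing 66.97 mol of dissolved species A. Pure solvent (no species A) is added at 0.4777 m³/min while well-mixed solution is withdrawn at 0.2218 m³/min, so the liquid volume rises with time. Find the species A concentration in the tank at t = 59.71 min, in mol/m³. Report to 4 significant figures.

Total volume: dV/dt = Q_in − Q_out = 0.255900 m³/min, so V(t) = 7.148 + 0.255900 t and V(59.71) = 22.4278 m³.
No species A enters, so dm/dt = −Q_out · (m/V).
Separate: dm/m = −Q_out dt/V(t) ⇒ ln(m/m₀) = −(Q_out/(Q_in−Q_out)) ln(V/V₀).
m = m₀ (V₀/V)^(Q_out/(Q_in−Q_out)) = 66.97 × (7.148/22.4278)^(0.866745) = 24.8573 mol.
C = m/V = 24.8573/22.4278 = 1.10832 mol/m³.

1.108 mol/m³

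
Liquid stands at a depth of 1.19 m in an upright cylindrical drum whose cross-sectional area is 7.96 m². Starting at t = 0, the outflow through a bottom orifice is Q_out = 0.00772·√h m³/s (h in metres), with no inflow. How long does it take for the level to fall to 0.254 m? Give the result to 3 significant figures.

1210 s

Unsteady balance on liquid volume: A dh/dt = −0.00772 √h.
Separate and integrate: 2(√h − √h₀) = −(0.00772/A) t.
t = 2A(√h₀ − √h)/0.00772 = 2·7.96·(√1.19 − √0.254)/0.00772
  = 15.920 × (1.0909 − 0.50398) / 0.00772 = 1210.3 s.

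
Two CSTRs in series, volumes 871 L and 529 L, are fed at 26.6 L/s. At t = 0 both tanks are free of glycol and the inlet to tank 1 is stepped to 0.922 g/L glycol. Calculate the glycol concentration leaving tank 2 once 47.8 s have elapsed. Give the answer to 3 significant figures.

Each tank obeys Vᵢ dCᵢ/dt = Q(Cᵢ₋₁ − Cᵢ), so τᵢ = Vᵢ/Q.
τ₁ = 871/26.6 = 32.744 s; τ₂ = 529/26.6 = 19.887 s.
Solving the cascade with C₁(0)=C₂(0)=0 gives C₂(t) = C_in[1 − (τ₁ e^(−t/τ₁) − τ₂ e^(−t/τ₂))/(τ₁ − τ₂)].
At t = 47.8: e^(−t/τ₁) = 0.23228, e^(−t/τ₂) = 0.090396.
C₂ = 0.922·[1 − (32.744·0.23228 − 19.887·0.090396)/(12.857)] = 0.922·0.54825 = 0.50548 g/L.

0.505 g/L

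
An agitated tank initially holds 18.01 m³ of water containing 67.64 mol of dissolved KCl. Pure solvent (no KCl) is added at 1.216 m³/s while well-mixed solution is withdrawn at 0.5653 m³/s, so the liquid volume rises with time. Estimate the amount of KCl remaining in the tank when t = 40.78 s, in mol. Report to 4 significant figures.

30.80 mol

Total volume: dV/dt = Q_in − Q_out = 0.650700 m³/s, so V(t) = 18.01 + 0.650700 t and V(40.78) = 44.5455 m³.
No KCl enters, so dm/dt = −Q_out · (m/V).
Separate: dm/m = −Q_out dt/V(t) ⇒ ln(m/m₀) = −(Q_out/(Q_in−Q_out)) ln(V/V₀).
m = m₀ (V₀/V)^(Q_out/(Q_in−Q_out)) = 67.64 × (18.01/44.5455)^(0.868757) = 30.7985 mol.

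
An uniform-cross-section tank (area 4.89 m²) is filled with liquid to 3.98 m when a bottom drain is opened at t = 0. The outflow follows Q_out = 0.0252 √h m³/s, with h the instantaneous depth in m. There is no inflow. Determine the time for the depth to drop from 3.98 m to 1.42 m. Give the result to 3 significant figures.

312 s

With no inflow, A dh/dt = −0.0252 √h.
∫ h^(−1/2) dh = −(0.0252/A) ∫ dt, giving 2√h = 2√h₀ − (0.0252/A) t.
t = 2A(√h₀ − √h)/0.0252 = 2·4.89·(√3.98 − √1.42)/0.0252
  = 9.7800 × (1.9950 − 1.1916) / 0.0252 = 311.78 s.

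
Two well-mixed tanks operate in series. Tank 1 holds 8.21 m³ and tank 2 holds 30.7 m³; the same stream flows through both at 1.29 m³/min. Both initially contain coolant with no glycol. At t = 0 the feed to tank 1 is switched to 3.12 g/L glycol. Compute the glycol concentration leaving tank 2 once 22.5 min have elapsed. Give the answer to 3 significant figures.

1.50 g/L

Species balance on tank i: dCᵢ/dt = (Cᵢ₋₁ − Cᵢ)/τᵢ with τᵢ = Vᵢ/Q.
τ₁ = 8.21/1.29 = 6.3643 min; τ₂ = 30.7/1.29 = 23.798 min.
Tank 1: C₁ = C_in(1 − e^(−t/τ₁)). Tank 2 (τ₁ ≠ τ₂): C₂ = C_in[1 − (τ₁ e^(−t/τ₁) − τ₂ e^(−t/τ₂))/(τ₁ − τ₂)].
At t = 22.5: e^(−t/τ₁) = 0.029149, e^(−t/τ₂) = 0.38851.
C₂ = 3.12·[1 − (6.3643·0.029149 − 23.798·0.38851)/(-17.434)] = 3.12·0.48031 = 1.4986 g/L.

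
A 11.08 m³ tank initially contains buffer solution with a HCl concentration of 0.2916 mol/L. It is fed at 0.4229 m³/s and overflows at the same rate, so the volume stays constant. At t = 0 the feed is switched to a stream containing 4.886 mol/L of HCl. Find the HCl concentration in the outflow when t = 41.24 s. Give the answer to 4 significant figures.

Mass balance on the solute (V constant): V dC/dt = Q(C_in − C).
So dC/dt = (C_in − C)/τ with τ = V/Q = 11.08/0.4229 = 26.2000 s.
C approaches C_in exponentially: C(t) = C_in + (C₀ − C_in) e^(−t/τ).
C(41.24) = 4.886 + (0.2916 − 4.886)·e^(−41.24/26.2000) = 4.886 + (-4.59440)·0.207206 = 3.93401 mol/L.

3.934 mol/L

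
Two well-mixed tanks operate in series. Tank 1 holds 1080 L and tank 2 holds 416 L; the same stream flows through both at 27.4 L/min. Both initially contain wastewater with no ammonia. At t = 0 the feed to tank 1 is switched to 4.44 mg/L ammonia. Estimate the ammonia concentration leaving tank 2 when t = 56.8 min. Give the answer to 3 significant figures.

2.80 mg/L

Time constants: τᵢ = Vᵢ/Q for each well-mixed tank.
τ₁ = 1080/27.4 = 39.416 min; τ₂ = 416/27.4 = 15.182 min.
Tank 1: C₁ = C_in(1 − e^(−t/τ₁)). Tank 2 (τ₁ ≠ τ₂): C₂ = C_in[1 − (τ₁ e^(−t/τ₁) − τ₂ e^(−t/τ₂))/(τ₁ − τ₂)].
At t = 56.8: e^(−t/τ₁) = 0.23668, e^(−t/τ₂) = 0.023727.
C₂ = 4.44·[1 − (39.416·0.23668 − 15.182·0.023727)/(24.234)] = 4.44·0.62990 = 2.7968 mg/L.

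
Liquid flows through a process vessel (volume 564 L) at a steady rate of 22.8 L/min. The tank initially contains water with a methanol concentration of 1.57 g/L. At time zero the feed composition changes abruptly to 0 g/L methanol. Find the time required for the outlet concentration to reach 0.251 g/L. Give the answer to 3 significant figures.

Transient balance on the dissolved component: V dC/dt = Q(C_in − C), so τ = V/Q = 24.737 min.
C(t) = C_in + (C₀ − C_in) e^(−t/τ). Set C = 0.251 and solve for t:
e^(−t/τ) = (C − C_in)/(C₀ − C_in) = (0.251 − 0)/(1.57 − 0) = 0.15987
t = −τ ln(…) = 24.737 × 1.8334 = 45.352 min.

45.4 min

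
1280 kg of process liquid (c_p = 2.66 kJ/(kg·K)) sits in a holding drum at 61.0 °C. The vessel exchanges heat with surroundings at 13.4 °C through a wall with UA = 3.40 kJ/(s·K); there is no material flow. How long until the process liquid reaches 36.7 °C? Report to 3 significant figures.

Lumped-capacitance energy balance: M c_p dT/dt = UA(T_amb − T).
τ = M c_p/UA = 1001.4 s; T_ss = T_amb = 13.400 °C.
T(t) = T_ss + (T₀ − T_ss)e^(−t/τ); set T = 36.7:
t = −τ ln[(T − T_ss)/(T₀ − T_ss)] = −1001.4 · ln(0.48950) = 715.39 s.

715 s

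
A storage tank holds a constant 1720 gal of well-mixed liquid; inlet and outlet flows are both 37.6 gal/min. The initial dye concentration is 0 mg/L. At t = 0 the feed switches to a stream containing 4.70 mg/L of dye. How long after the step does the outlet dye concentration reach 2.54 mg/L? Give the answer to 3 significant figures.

35.6 min

Species balance: V dC/dt = Q(C_in − C) ⇒ τ = V/Q = 45.745 min.
C(t) = C_in + (C₀ − C_in) e^(−t/τ). Set C = 2.54 and solve for t:
e^(−t/τ) = (C − C_in)/(C₀ − C_in) = (2.54 − 4.70)/(0 − 4.70) = 0.45957
t = −τ ln(…) = 45.745 × 0.77745 = 35.564 min.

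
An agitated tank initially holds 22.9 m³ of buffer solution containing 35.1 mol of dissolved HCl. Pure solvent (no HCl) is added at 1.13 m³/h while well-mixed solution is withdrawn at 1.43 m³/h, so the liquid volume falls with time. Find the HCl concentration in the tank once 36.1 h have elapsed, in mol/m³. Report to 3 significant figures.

0.137 mol/m³

Total volume: dV/dt = Q_in − Q_out = -0.30000 m³/h, so V(t) = 22.9 − 0.30000 t and V(36.1) = 12.070 m³.
Species balance (pure solvent in): dm/dt = −Q_out · m/V(t).
Separate: dm/m = −Q_out dt/V(t) ⇒ ln(m/m₀) = −(Q_out/(Q_in−Q_out)) ln(V/V₀).
m = m₀ (V₀/V)^(Q_out/(Q_in−Q_out)) = 35.1 × (22.9/12.070)^(-4.7667) = 1.6579 mol.
C = m/V = 1.6579/12.070 = 0.13736 mol/m³.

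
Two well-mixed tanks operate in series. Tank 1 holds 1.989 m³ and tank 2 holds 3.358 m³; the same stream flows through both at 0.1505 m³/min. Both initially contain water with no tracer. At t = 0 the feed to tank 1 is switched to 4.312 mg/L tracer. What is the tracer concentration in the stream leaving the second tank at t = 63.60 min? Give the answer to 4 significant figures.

3.751 mg/L

Species balance on tank i: dCᵢ/dt = (Cᵢ₋₁ − Cᵢ)/τᵢ with τᵢ = Vᵢ/Q.
τ₁ = 1.989/0.1505 = 13.2159 min; τ₂ = 3.358/0.1505 = 22.3123 min.
Solving the cascade with C₁(0)=C₂(0)=0 gives C₂(t) = C_in[1 − (τ₁ e^(−t/τ₁) − τ₂ e^(−t/τ₂))/(τ₁ − τ₂)].
At t = 63.60: e^(−t/τ₁) = 0.00812859, e^(−t/τ₂) = 0.0578185.
C₂ = 4.312·[1 − (13.2159·0.00812859 − 22.3123·0.0578185)/(-9.09635)] = 4.312·0.869988 = 3.75139 mg/L.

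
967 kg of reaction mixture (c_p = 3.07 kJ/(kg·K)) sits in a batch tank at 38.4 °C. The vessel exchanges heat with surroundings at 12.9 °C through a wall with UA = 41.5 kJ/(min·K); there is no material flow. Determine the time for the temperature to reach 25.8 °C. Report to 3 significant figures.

Lumped-capacitance energy balance: M c_p dT/dt = UA(T_amb − T).
τ = M c_p/UA = 71.535 min; T_ss = T_amb = 12.900 °C.
T(t) = T_ss + (T₀ − T_ss)e^(−t/τ); set T = 25.8:
t = −τ ln[(T − T_ss)/(T₀ − T_ss)] = −71.535 · ln(0.50588) = 48.747 min.

48.7 min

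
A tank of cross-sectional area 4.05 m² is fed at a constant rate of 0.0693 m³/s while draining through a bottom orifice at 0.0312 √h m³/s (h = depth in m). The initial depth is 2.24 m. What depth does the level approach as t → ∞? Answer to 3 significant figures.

Level balance: A dh/dt = 0.0693 − 0.0312 √h. Setting dh/dt = 0:
Q_in = 0.0312 √h_ss ⇒ √h_ss = 0.0693/0.0312 = 2.2212.
h_ss = 2.2212² = 4.9335 m. (Since h₀ = 2.24 m < h_ss, the level will rise toward this value.)

4.93 m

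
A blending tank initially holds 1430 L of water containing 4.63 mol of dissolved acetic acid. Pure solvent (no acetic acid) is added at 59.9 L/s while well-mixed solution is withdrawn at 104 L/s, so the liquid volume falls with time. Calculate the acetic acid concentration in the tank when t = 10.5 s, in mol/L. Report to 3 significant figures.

Let m(t) be the amount of acetic acid. Volume: V(t) = V₀ + (Q_in − Q_out) t = 1430 − 44.100 t; V(10.5) = 966.95 L.
No acetic acid enters, so dm/dt = −Q_out · (m/V).
Separate: dm/m = −Q_out dt/V(t) ⇒ ln(m/m₀) = −(Q_out/(Q_in−Q_out)) ln(V/V₀).
m = m₀ (V₀/V)^(Q_out/(Q_in−Q_out)) = 4.63 × (1430/966.95)^(-2.3583) = 1.8401 mol.
C = m/V = 1.8401/966.95 = 0.0019030 mol/L.

0.00190 mol/L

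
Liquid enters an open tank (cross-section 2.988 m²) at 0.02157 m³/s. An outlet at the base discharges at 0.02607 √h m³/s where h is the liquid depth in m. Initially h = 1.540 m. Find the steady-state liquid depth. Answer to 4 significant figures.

A dh/dt = Q_in − 0.02607 √h. Steady state requires inflow = outflow:
Q_in = 0.02607 √h_ss ⇒ √h_ss = 0.02157/0.02607 = 0.827388.
h_ss = 0.827388² = 0.684571 m. (Since h₀ = 1.540 m > h_ss, the level will fall toward this value.)

0.6846 m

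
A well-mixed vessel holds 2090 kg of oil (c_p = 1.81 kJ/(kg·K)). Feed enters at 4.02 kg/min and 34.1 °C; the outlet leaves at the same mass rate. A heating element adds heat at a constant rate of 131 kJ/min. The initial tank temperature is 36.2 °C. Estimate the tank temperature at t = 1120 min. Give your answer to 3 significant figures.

First-law balance (no shaft work): M c_p dT/dt = ṁ c_p (T_in − T) + 131.
τ = M/ṁ = 519.90 min; T_ss = T_in + Q̇/(ṁ c_p) = 34.1 + 131/(4.02·1.81) = 52.104 °C.
T approaches T_ss exponentially: T(t) = T_ss + (T₀ − T_ss) e^(−t/τ).
T(1120) = 52.104 + (-15.904)·e^(−1120/519.90) = 52.104 + (-15.904)·0.11599 = 50.259 °C.

50.3 °C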